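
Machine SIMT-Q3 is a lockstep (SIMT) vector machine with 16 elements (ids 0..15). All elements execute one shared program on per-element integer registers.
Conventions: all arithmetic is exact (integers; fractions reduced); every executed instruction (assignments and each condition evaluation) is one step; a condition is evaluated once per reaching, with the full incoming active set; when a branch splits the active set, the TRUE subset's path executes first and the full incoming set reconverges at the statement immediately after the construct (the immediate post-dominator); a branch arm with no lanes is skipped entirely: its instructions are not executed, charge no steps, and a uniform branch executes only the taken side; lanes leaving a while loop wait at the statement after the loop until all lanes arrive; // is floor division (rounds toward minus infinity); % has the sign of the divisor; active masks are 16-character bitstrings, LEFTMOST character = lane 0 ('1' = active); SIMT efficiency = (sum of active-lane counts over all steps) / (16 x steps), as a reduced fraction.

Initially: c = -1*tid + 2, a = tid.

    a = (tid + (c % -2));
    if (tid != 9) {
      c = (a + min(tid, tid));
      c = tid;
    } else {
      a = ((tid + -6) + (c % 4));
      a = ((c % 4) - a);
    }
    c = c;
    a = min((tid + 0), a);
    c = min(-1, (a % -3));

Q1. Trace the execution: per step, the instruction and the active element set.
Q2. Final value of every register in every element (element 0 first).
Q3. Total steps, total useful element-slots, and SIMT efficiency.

step 0: a <- (tid + (c % -2))        1111111111111111
step 1: eval (tid != 9)              1111111111111111
step 2: c <- (a + min(tid, tid))     1111111110111111
step 3: c <- tid                     1111111110111111
step 4: a <- ((tid + -6) + (c % 4))  0000000001000000
step 5: a <- ((c % 4) - a)           0000000001000000
step 6: c <- c                       1111111111111111
step 7: a <- min((tid + 0), a)       1111111111111111
step 8: c <- min(-1, (a % -3))       1111111111111111

Answer: 9 steps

c: -1,-1,-1,-1,-2,-2,-1,-1,-1,-1,-2,-2,-1,-1,-1,-1
a: 0,0,2,2,4,4,6,6,8,-3,10,10,12,12,14,14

steps = 9; useful = 112; efficiency = 112/144 = 7/9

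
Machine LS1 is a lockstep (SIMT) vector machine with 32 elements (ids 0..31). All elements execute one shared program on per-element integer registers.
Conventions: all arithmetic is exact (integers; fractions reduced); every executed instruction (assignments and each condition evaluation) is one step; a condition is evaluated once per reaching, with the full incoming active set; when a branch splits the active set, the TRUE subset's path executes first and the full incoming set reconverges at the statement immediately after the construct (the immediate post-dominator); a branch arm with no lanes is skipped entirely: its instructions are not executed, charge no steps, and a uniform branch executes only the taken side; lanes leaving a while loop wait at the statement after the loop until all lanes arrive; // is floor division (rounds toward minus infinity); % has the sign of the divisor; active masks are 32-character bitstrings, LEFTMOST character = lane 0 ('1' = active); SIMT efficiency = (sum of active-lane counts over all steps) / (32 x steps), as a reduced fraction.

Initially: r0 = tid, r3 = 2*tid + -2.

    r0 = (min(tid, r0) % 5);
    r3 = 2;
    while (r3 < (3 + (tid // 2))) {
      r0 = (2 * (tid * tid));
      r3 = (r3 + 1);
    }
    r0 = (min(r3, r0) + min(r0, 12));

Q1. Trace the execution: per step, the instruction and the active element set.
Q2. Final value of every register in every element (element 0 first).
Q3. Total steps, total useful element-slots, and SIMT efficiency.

step 0: r0 <- (min(tid, r0) % 5)     11111111111111111111111111111111
step 1: r3 <- 2                      11111111111111111111111111111111
step 2: eval (r3 < (3 + (tid // 2))) 11111111111111111111111111111111
step 3: r0 <- (2 * (tid * tid))      11111111111111111111111111111111
step 4: r3 <- (r3 + 1)               11111111111111111111111111111111
step 5: eval (r3 < (3 + (tid // 2))) 11111111111111111111111111111111
step 6: r0 <- (2 * (tid * tid))      00111111111111111111111111111111
step 7: r3 <- (r3 + 1)               00111111111111111111111111111111
step 8: eval (r3 < (3 + (tid // 2))) 00111111111111111111111111111111
step 9: r0 <- (2 * (tid * tid))      00001111111111111111111111111111
step 10: r3 <- (r3 + 1)               00001111111111111111111111111111
step 11: eval (r3 < (3 + (tid // 2))) 00001111111111111111111111111111
step 12: r0 <- (2 * (tid * tid))      00000011111111111111111111111111
step 13: r3 <- (r3 + 1)               00000011111111111111111111111111
step 14: eval (r3 < (3 + (tid // 2))) 00000011111111111111111111111111
step 15: r0 <- (2 * (tid * tid))      00000000111111111111111111111111
step 16: r3 <- (r3 + 1)               00000000111111111111111111111111
step 17: eval (r3 < (3 + (tid // 2))) 00000000111111111111111111111111
step 18: r0 <- (2 * (tid * tid))      00000000001111111111111111111111
step 19: r3 <- (r3 + 1)               00000000001111111111111111111111
step 20: eval (r3 < (3 + (tid // 2))) 00000000001111111111111111111111
step 21: r0 <- (2 * (tid * tid))      00000000000011111111111111111111
step 22: r3 <- (r3 + 1)               00000000000011111111111111111111
step 23: eval (r3 < (3 + (tid // 2))) 00000000000011111111111111111111
step 24: r0 <- (2 * (tid * tid))      00000000000000111111111111111111
step 25: r3 <- (r3 + 1)               00000000000000111111111111111111
step 26: eval (r3 < (3 + (tid // 2))) 00000000000000111111111111111111
step 27: r0 <- (2 * (tid * tid))      00000000000000001111111111111111
step 28: r3 <- (r3 + 1)               00000000000000001111111111111111
step 29: eval (r3 < (3 + (tid // 2))) 00000000000000001111111111111111
step 30: r0 <- (2 * (tid * tid))      00000000000000000011111111111111
step 31: r3 <- (r3 + 1)               00000000000000000011111111111111
step 32: eval (r3 < (3 + (tid // 2))) 00000000000000000011111111111111
step 33: r0 <- (2 * (tid * tid))      00000000000000000000111111111111
step 34: r3 <- (r3 + 1)               00000000000000000000111111111111
step 35: eval (r3 < (3 + (tid // 2))) 00000000000000000000111111111111
step 36: r0 <- (2 * (tid * tid))      00000000000000000000001111111111
step 37: r3 <- (r3 + 1)               00000000000000000000001111111111
step 38: eval (r3 < (3 + (tid // 2))) 00000000000000000000001111111111
step 39: r0 <- (2 * (tid * tid))      00000000000000000000000011111111
step 40: r3 <- (r3 + 1)               00000000000000000000000011111111
step 41: eval (r3 < (3 + (tid // 2))) 00000000000000000000000011111111
step 42: r0 <- (2 * (tid * tid))      00000000000000000000000000111111
step 43: r3 <- (r3 + 1)               00000000000000000000000000111111
step 44: eval (r3 < (3 + (tid // 2))) 00000000000000000000000000111111
step 45: r0 <- (2 * (tid * tid))      00000000000000000000000000001111
step 46: r3 <- (r3 + 1)               00000000000000000000000000001111
step 47: eval (r3 < (3 + (tid // 2))) 00000000000000000000000000001111
step 48: r0 <- (2 * (tid * tid))      00000000000000000000000000000011
step 49: r3 <- (r3 + 1)               00000000000000000000000000000011
step 50: eval (r3 < (3 + (tid // 2))) 00000000000000000000000000000011
step 51: r0 <- (min(r3, r0) + min(r0, 12)) 11111111111111111111111111111111

Answer: 52 steps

r0: 0,4,12,16,17,17,18,18,19,19,20,20,21,21,22,22,23,23,24,24,25,25,26,26,27,27,28,28,29,29,30,30
r3: 3,3,4,4,5,5,6,6,7,7,8,8,9,9,10,10,11,11,12,12,13,13,14,14,15,15,16,16,17,17,18,18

steps = 52; useful = 944; efficiency = 944/1664 = 59/104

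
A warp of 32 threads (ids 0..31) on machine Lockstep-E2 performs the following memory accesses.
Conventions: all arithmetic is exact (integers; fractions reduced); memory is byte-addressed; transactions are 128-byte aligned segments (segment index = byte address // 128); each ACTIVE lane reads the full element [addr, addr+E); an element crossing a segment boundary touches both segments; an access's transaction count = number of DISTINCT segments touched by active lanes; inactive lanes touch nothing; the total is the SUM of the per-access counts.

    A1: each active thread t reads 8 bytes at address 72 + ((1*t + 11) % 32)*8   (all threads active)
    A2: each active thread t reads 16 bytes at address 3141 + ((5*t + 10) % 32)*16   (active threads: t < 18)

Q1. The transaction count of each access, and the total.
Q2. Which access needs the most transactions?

A1: 3 transactions
A2: 5 transactions

Answer: 3,5; total 8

Answer: A2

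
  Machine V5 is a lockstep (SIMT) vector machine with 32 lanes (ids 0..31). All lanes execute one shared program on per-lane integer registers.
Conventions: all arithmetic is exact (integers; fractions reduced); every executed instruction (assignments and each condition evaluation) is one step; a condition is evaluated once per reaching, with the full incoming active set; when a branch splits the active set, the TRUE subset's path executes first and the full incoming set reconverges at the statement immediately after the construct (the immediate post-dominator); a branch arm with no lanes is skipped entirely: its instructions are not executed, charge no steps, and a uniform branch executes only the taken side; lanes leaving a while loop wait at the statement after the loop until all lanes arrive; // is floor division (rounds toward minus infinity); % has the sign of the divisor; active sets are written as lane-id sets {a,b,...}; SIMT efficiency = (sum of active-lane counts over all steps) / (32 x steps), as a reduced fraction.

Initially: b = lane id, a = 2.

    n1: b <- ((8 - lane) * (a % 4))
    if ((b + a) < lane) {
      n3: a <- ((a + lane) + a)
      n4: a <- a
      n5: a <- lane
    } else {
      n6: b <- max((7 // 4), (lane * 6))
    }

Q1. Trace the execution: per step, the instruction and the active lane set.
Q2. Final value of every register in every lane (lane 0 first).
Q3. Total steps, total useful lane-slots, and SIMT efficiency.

step 0: b <- ((8 - lane) * (a % 4))  {0,1,2,3,4,5,6,7,8,9,10,11,12,13,14,15,16,17,18,19,20,21,22,23,24,25,26,27,28,29,30,31}
step 1: eval ((b + a) < lane)        {0,1,2,3,4,5,6,7,8,9,10,11,12,13,14,15,16,17,18,19,20,21,22,23,24,25,26,27,28,29,30,31}
step 2: a <- ((a + lane) + a)        {7,8,9,10,11,12,13,14,15,16,17,18,19,20,21,22,23,24,25,26,27,28,29,30,31}
step 3: a <- a                       {7,8,9,10,11,12,13,14,15,16,17,18,19,20,21,22,23,24,25,26,27,28,29,30,31}
step 4: a <- lane                    {7,8,9,10,11,12,13,14,15,16,17,18,19,20,21,22,23,24,25,26,27,28,29,30,31}
step 5: b <- max((7 // 4), (lane * 6)) {0,1,2,3,4,5,6}

Answer: 6 steps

b: 1,6,12,18,24,30,36,2,0,-2,-4,-6,-8,-10,-12,-14,-16,-18,-20,-22,-24,-26,-28,-30,-32,-34,-36,-38,-40,-42,-44,-46
a: 2,2,2,2,2,2,2,7,8,9,10,11,12,13,14,15,16,17,18,19,20,21,22,23,24,25,26,27,28,29,30,31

steps = 6; useful = 146; efficiency = 146/192 = 73/96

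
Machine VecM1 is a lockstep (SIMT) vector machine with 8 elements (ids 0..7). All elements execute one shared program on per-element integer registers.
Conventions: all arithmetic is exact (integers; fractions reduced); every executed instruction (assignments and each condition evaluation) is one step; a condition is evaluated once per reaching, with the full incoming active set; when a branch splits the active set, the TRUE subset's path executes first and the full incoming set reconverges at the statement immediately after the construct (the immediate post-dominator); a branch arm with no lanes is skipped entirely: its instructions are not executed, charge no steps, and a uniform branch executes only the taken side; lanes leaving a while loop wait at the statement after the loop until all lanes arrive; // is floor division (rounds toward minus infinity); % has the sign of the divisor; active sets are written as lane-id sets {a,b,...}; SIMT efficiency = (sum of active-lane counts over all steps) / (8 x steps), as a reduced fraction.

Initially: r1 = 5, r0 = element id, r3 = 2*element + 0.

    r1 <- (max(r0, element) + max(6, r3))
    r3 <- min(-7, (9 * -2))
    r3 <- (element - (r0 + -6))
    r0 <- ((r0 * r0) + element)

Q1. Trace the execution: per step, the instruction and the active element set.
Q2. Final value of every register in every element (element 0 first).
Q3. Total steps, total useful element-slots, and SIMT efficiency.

step 0: r1 <- (max(r0, element) + max(6, r3)) {0,1,2,3,4,5,6,7}
step 1: r3 <- min(-7, (9 * -2))      {0,1,2,3,4,5,6,7}
step 2: r3 <- (element - (r0 + -6))  {0,1,2,3,4,5,6,7}
step 3: r0 <- ((r0 * r0) + element)  {0,1,2,3,4,5,6,7}

Answer: 4 steps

r1: 6,7,8,9,12,15,18,21
r0: 0,2,6,12,20,30,42,56
r3: 6,6,6,6,6,6,6,6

steps = 4; useful = 32; efficiency = 32/32 = 1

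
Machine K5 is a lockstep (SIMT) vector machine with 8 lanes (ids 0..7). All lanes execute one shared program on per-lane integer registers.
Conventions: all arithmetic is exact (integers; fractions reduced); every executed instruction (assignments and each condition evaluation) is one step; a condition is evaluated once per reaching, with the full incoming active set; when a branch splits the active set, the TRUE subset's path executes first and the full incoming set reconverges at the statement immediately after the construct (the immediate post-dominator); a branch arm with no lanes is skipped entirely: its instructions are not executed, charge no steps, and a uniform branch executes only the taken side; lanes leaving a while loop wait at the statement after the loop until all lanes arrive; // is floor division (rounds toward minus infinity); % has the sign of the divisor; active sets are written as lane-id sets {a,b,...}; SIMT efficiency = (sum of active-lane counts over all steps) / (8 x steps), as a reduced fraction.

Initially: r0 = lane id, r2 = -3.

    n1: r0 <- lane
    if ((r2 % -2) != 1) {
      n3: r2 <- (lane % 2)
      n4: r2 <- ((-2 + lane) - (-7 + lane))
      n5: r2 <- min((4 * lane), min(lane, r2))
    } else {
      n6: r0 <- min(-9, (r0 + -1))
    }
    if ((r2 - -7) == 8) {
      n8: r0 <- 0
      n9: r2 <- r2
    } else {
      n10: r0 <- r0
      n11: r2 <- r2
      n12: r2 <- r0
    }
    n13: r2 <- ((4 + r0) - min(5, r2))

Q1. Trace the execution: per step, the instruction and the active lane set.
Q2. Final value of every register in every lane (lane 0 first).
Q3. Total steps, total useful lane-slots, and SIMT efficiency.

step 0: r0 <- lane                   {0,1,2,3,4,5,6,7}
step 1: eval ((r2 % -2) != 1)        {0,1,2,3,4,5,6,7}
step 2: r2 <- (lane % 2)             {0,1,2,3,4,5,6,7}
step 3: r2 <- ((-2 + lane) - (-7 + lane)) {0,1,2,3,4,5,6,7}
step 4: r2 <- min((4 * lane), min(lane, r2)) {0,1,2,3,4,5,6,7}
step 5: eval ((r2 - -7) == 8)        {0,1,2,3,4,5,6,7}
step 6: r0 <- 0                      {1}
step 7: r2 <- r2                     {1}
step 8: r0 <- r0                     {0,2,3,4,5,6,7}
step 9: r2 <- r2                     {0,2,3,4,5,6,7}
step 10: r2 <- r0                     {0,2,3,4,5,6,7}
step 11: r2 <- ((4 + r0) - min(5, r2)) {0,1,2,3,4,5,6,7}

Answer: 12 steps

r0: 0,0,2,3,4,5,6,7
r2: 4,3,4,4,4,4,5,6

steps = 12; useful = 79; efficiency = 79/96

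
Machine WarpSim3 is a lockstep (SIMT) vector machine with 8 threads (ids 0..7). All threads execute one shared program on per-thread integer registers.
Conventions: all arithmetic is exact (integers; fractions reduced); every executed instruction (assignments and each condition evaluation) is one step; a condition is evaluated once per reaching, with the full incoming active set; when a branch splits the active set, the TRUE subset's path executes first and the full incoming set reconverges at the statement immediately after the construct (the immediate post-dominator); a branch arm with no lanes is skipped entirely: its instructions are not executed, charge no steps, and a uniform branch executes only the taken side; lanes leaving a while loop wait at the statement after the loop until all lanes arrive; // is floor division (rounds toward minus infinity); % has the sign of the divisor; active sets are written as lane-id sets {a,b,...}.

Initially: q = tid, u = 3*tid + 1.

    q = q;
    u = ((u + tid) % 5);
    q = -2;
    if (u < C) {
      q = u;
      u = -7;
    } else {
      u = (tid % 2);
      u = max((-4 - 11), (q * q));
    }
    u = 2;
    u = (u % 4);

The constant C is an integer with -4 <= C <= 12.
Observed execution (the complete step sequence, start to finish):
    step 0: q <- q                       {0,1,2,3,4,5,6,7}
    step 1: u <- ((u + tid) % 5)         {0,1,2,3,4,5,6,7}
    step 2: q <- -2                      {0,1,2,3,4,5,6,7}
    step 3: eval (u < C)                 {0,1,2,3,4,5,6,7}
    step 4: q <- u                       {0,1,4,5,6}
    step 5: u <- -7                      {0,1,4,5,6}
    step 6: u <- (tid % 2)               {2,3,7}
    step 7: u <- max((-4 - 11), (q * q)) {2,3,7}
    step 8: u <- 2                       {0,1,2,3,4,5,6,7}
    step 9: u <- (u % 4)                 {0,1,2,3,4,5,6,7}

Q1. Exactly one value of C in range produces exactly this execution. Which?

Answer: C = 3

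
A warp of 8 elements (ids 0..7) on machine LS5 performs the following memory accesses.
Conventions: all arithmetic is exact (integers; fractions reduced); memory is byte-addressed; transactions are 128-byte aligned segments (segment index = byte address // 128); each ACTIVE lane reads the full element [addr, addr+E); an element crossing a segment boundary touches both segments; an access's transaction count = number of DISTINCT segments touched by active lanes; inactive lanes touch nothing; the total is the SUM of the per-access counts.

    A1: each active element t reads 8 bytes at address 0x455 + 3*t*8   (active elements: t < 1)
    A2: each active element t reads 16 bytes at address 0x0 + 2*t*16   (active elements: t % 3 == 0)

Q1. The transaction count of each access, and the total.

A1: 1 transaction
A2: 2 transactions

Answer: 1,2; total 3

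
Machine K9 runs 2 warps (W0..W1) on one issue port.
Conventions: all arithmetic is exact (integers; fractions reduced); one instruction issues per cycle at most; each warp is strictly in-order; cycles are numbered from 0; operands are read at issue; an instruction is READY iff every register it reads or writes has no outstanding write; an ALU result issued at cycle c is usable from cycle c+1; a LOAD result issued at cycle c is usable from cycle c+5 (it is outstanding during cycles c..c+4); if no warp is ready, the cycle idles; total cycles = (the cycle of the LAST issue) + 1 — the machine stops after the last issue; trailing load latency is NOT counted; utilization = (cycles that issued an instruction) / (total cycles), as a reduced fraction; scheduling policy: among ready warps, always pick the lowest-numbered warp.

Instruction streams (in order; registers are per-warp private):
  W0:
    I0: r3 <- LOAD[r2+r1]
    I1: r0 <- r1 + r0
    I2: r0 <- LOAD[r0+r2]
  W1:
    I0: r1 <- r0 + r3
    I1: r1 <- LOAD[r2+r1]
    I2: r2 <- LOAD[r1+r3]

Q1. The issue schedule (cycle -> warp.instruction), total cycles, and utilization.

cycle 0: W0.I0
cycle 1: W0.I1
cycle 2: W0.I2
cycle 3: W1.I0
cycle 4: W1.I1
cycle 5: idle
cycle 6: idle
cycle 7: idle
cycle 8: idle
cycle 9: W1.I2

Answer: 10 cycles, utilization 3/5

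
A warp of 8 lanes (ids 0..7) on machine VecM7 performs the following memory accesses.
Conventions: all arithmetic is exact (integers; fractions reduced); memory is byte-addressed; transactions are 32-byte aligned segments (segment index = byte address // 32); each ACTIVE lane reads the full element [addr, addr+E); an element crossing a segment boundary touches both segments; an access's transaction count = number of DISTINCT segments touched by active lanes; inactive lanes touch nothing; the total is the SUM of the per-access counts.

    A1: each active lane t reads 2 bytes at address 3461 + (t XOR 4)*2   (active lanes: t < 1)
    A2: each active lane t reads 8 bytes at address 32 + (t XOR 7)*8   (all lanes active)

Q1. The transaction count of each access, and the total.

A1: 1 transaction
A2: 2 transactions

Answer: 1,2; total 3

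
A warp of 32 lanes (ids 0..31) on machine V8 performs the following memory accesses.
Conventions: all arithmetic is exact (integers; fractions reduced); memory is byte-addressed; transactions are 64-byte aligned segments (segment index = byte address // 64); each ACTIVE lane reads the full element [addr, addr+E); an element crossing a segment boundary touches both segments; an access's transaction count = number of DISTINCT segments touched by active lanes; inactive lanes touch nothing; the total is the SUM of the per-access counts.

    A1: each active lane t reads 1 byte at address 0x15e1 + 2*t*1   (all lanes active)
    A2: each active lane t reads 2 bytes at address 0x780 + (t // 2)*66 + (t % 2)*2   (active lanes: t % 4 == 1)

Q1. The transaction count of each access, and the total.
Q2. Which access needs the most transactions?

A1: 2 transactions
A2: 8 transactions

Answer: 2,8; total 10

Answer: A2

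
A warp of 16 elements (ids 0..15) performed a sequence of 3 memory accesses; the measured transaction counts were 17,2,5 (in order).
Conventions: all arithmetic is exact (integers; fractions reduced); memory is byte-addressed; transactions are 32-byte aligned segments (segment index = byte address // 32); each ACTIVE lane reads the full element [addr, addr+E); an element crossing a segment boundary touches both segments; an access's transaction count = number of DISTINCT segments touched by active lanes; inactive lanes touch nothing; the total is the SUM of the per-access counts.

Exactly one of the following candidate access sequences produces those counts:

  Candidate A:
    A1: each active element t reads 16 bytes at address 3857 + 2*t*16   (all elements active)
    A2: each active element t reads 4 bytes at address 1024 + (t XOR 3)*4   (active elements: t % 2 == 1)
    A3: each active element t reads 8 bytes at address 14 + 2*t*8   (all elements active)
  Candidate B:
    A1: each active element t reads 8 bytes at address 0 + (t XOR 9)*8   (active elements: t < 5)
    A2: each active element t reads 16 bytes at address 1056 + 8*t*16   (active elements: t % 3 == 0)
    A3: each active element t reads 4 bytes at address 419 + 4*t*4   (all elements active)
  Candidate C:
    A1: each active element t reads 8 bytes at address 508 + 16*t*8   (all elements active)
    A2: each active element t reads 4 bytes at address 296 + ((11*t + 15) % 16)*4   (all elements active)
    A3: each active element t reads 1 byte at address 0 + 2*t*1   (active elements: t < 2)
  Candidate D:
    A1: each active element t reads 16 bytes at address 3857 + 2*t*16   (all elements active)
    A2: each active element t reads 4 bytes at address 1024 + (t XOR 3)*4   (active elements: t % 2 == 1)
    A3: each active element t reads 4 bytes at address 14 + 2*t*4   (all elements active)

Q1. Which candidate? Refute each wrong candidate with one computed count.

A: A3 gives 9 transactions, not 5
B: A1 gives 2 transactions, not 17
C: A1 gives 32 transactions, not 17
D: all counts match (17,2,5)

Answer: D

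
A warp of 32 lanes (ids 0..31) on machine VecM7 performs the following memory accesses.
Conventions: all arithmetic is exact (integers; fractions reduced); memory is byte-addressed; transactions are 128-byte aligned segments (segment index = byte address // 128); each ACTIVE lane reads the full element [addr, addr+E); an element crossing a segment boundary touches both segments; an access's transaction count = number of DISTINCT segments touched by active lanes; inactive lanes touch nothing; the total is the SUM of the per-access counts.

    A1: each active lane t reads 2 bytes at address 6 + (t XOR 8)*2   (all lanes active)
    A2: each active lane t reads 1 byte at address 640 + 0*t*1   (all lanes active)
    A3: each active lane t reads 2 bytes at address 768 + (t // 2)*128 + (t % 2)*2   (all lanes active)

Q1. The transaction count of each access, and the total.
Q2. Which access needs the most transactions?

A1: 1 transaction
A2: 1 transaction
A3: 16 transactions

Answer: 1,1,16; total 18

Answer: A3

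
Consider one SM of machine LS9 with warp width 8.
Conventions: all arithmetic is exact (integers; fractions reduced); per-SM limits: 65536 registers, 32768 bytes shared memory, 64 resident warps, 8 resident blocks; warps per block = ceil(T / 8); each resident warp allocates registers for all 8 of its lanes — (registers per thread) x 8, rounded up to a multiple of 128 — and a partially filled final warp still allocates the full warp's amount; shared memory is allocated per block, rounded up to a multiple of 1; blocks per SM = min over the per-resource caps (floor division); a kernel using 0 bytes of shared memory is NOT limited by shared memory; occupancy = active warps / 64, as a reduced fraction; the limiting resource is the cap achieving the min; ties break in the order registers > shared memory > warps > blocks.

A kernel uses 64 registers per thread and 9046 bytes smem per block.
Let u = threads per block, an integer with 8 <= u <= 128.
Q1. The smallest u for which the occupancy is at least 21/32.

Answer: u = 105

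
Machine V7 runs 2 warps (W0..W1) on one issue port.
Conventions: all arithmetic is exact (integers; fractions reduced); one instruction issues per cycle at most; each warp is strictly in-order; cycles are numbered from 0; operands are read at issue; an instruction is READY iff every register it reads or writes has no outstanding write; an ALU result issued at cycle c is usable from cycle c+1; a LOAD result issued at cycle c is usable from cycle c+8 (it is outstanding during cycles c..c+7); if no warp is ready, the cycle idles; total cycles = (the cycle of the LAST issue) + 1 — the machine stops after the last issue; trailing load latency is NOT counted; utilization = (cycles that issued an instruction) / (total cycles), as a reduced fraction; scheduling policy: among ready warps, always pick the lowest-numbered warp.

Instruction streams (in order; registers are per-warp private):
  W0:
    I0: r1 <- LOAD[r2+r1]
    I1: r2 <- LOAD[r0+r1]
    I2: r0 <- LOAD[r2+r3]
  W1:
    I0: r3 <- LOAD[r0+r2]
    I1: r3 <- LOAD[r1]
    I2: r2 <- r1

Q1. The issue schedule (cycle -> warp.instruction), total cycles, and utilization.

cycle 0: W0.I0
cycle 1: W1.I0
cycle 2: idle
cycle 3: idle
cycle 4: idle
cycle 5: idle
cycle 6: idle
cycle 7: idle
cycle 8: W0.I1
cycle 9: W1.I1
cycle 10: W1.I2
cycle 11: idle
cycle 12: idle
cycle 13: idle
cycle 14: idle
cycle 15: idle
cycle 16: W0.I2

Answer: 17 cycles, utilization 6/17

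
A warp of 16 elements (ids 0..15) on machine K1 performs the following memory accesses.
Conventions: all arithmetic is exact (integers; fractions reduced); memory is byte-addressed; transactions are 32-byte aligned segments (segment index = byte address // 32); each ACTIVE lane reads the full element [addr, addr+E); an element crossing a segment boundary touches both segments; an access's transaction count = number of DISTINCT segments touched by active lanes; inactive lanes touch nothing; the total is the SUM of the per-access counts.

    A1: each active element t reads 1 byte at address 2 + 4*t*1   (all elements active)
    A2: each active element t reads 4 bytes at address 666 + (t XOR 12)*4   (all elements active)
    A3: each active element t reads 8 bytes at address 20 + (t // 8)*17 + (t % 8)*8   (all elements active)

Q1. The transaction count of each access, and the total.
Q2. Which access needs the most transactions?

A1: 2 transactions
A2: 3 transactions
A3: 4 transactions

Answer: 2,3,4; total 9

Answer: A3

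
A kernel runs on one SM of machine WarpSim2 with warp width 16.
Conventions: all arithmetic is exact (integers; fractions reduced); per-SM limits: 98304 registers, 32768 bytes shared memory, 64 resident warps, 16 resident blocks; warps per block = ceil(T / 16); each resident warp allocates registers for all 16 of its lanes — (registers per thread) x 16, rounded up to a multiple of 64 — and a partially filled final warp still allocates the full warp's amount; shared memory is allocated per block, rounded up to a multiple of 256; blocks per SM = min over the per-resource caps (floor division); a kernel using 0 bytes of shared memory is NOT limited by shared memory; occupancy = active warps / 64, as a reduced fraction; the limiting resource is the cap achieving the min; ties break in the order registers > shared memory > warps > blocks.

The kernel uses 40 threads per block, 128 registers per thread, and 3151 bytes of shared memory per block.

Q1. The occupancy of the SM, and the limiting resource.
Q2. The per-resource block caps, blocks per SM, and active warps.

Answer: occupancy 27/64, limited by shared memory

registers: 16 blocks
shared memory: 9 blocks
warps: 21 blocks
blocks: 16 blocks

Answer: 9 blocks, 27 active warps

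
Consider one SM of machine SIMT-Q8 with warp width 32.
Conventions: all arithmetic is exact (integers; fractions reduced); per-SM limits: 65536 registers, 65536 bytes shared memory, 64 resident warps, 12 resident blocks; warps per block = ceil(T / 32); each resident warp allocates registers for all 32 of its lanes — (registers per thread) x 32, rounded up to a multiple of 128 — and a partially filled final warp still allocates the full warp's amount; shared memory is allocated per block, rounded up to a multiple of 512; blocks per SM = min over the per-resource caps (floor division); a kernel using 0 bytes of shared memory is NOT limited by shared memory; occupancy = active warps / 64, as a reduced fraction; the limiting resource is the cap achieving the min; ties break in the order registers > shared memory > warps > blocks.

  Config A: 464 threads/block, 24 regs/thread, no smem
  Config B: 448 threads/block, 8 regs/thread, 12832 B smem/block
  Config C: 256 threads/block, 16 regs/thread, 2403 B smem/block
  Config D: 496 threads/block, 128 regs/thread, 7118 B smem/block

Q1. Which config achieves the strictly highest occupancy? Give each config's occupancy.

occupancies: A 15/16, B 7/8, C 1, D 1/4

Answer: C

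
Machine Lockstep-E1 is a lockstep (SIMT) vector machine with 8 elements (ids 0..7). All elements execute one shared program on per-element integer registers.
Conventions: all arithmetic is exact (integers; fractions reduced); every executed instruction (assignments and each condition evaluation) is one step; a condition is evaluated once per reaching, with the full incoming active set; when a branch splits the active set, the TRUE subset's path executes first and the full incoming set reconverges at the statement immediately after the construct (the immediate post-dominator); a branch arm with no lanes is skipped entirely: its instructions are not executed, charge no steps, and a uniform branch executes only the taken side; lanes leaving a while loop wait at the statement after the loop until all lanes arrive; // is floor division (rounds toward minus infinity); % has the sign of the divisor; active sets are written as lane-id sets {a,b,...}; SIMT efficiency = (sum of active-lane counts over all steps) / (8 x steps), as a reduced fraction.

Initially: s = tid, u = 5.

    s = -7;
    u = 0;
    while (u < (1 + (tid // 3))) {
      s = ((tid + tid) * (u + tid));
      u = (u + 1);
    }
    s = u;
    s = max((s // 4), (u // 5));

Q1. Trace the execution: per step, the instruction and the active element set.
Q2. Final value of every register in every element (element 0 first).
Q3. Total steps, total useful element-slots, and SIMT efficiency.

step 0: s <- -7                      {0,1,2,3,4,5,6,7}
step 1: u <- 0                       {0,1,2,3,4,5,6,7}
step 2: eval (u < (1 + (tid // 3)))  {0,1,2,3,4,5,6,7}
step 3: s <- ((tid + tid) * (u + tid)) {0,1,2,3,4,5,6,7}
step 4: u <- (u + 1)                 {0,1,2,3,4,5,6,7}
step 5: eval (u < (1 + (tid // 3)))  {0,1,2,3,4,5,6,7}
step 6: s <- ((tid + tid) * (u + tid)) {3,4,5,6,7}
step 7: u <- (u + 1)                 {3,4,5,6,7}
step 8: eval (u < (1 + (tid // 3)))  {3,4,5,6,7}
step 9: s <- ((tid + tid) * (u + tid)) {6,7}
step 10: u <- (u + 1)                 {6,7}
step 11: eval (u < (1 + (tid // 3)))  {6,7}
step 12: s <- u                       {0,1,2,3,4,5,6,7}
step 13: s <- max((s // 4), (u // 5)) {0,1,2,3,4,5,6,7}

Answer: 14 steps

s: 0,0,0,0,0,0,0,0
u: 1,1,1,2,2,2,3,3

steps = 14; useful = 85; efficiency = 85/112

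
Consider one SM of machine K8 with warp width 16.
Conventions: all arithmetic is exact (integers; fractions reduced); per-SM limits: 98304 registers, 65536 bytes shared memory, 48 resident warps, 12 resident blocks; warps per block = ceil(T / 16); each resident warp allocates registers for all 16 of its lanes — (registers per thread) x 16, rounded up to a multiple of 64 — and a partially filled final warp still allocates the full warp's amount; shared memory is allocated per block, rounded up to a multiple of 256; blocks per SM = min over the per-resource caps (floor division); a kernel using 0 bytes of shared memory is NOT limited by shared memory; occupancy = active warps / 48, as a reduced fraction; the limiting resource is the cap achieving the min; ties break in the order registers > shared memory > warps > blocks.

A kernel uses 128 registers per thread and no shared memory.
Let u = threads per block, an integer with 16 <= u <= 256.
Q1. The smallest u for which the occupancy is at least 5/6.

Answer: u = 49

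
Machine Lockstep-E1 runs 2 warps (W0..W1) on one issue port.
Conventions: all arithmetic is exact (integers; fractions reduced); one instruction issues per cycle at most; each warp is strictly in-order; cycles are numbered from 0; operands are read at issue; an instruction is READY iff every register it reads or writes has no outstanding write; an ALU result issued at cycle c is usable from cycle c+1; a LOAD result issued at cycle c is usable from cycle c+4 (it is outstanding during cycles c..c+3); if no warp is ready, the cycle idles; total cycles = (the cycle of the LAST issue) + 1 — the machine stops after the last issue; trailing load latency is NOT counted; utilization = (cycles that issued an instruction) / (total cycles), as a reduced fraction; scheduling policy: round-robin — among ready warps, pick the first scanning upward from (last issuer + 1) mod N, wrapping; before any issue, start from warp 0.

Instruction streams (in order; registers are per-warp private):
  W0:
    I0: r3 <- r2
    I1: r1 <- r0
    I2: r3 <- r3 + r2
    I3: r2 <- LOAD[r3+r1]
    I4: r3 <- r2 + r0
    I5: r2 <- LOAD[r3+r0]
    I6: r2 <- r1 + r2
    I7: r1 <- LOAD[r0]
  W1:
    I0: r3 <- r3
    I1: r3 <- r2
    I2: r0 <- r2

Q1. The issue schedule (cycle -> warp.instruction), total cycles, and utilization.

cycle 0: W0.I0
cycle 1: W1.I0
cycle 2: W0.I1
cycle 3: W1.I1
cycle 4: W0.I2
cycle 5: W1.I2
cycle 6: W0.I3
cycle 7: idle
cycle 8: idle
cycle 9: idle
cycle 10: W0.I4
cycle 11: W0.I5
cycle 12: idle
cycle 13: idle
cycle 14: idle
cycle 15: W0.I6
cycle 16: W0.I7

Answer: 17 cycles, utilization 11/17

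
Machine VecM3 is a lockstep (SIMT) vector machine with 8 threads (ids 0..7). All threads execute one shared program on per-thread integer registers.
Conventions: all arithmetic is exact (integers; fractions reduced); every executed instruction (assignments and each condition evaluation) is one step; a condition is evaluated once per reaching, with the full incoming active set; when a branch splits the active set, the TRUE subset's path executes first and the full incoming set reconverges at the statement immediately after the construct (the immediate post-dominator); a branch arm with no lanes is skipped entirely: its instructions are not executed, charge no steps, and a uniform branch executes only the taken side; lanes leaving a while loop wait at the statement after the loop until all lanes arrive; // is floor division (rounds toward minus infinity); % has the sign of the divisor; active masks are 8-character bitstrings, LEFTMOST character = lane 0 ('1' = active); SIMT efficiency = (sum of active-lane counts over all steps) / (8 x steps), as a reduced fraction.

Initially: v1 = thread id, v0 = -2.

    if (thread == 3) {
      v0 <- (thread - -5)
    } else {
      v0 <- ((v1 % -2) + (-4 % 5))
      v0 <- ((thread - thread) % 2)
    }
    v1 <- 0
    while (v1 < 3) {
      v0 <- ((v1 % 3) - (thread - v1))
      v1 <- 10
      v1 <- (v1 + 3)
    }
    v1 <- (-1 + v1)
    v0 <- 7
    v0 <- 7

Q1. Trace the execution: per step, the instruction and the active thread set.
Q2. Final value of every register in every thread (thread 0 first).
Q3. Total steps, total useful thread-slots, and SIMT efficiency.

step 0: eval (thread == 3)           11111111
step 1: v0 <- (thread - -5)          00010000
step 2: v0 <- ((v1 % -2) + (-4 % 5)) 11101111
step 3: v0 <- ((thread - thread) % 2) 11101111
step 4: v1 <- 0                      11111111
step 5: eval (v1 < 3)                11111111
step 6: v0 <- ((v1 % 3) - (thread - v1)) 11111111
step 7: v1 <- 10                     11111111
step 8: v1 <- (v1 + 3)               11111111
step 9: eval (v1 < 3)                11111111
step 10: v1 <- (-1 + v1)              11111111
step 11: v0 <- 7                      11111111
step 12: v0 <- 7                      11111111

Answer: 13 steps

v1: 12,12,12,12,12,12,12,12
v0: 7,7,7,7,7,7,7,7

steps = 13; useful = 95; efficiency = 95/104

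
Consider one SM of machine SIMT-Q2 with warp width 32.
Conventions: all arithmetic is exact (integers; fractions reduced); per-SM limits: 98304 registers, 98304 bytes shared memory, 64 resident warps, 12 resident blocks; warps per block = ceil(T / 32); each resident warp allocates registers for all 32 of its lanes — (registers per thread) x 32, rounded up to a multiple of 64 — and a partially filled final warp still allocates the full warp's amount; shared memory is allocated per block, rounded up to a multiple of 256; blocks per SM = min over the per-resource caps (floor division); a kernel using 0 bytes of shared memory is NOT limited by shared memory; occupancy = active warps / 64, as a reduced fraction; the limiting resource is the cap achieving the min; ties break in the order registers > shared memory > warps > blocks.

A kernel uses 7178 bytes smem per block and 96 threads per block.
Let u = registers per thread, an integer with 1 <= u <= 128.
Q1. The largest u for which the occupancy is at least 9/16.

Answer: u = 84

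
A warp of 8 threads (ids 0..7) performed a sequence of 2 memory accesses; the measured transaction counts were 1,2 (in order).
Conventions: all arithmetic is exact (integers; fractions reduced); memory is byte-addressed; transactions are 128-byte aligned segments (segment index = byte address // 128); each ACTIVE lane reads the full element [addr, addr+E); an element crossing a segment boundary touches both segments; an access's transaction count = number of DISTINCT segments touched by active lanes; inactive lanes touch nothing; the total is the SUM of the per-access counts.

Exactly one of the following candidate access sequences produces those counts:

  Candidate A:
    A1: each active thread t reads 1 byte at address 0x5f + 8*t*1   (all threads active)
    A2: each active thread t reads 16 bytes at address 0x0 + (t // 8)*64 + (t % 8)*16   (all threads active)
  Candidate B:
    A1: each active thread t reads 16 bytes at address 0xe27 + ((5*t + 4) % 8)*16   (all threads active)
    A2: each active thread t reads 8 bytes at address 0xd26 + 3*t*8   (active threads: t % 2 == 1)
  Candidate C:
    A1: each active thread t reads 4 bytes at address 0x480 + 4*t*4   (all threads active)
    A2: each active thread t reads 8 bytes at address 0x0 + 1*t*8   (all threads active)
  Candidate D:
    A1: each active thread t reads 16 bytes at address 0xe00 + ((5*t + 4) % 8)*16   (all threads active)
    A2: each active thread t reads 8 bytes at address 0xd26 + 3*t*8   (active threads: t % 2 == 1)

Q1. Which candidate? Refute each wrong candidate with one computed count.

A: A1 gives 2 transactions, not 1
B: A1 gives 2 transactions, not 1
C: A2 gives 1 transaction, not 2
D: all counts match (1,2)

Answer: D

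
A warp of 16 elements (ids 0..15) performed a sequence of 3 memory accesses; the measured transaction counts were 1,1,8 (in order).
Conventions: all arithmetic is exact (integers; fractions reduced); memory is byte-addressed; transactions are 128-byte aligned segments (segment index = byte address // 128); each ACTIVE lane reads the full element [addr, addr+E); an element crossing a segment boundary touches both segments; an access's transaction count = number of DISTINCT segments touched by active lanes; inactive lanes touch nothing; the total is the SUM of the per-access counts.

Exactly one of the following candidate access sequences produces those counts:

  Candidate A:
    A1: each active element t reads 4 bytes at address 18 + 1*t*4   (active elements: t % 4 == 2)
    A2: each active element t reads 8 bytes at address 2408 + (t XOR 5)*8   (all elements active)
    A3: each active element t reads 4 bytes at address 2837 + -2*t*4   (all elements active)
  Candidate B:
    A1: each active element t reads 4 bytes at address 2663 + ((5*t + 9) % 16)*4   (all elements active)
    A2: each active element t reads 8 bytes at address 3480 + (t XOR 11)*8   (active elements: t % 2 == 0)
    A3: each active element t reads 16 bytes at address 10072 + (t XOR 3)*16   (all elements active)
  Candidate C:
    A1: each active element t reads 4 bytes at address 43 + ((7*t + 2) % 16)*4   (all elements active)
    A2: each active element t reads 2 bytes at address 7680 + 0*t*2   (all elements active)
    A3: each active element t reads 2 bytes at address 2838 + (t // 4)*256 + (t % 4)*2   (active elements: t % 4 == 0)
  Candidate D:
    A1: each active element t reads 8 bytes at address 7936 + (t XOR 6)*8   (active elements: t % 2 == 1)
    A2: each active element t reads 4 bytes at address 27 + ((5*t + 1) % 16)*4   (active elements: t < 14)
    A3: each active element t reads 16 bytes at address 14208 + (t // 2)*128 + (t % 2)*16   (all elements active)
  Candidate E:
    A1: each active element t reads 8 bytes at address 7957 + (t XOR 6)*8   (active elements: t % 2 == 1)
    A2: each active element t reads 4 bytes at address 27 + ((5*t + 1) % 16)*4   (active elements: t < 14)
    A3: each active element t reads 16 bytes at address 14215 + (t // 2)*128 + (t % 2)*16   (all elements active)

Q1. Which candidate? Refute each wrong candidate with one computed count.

A: A2 gives 2 transactions, not 1
B: A1 gives 2 transactions, not 1
C: A3 gives 4 transactions, not 8
E: A1 gives 2 transactions, not 1
D: all counts match (1,1,8)

Answer: D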